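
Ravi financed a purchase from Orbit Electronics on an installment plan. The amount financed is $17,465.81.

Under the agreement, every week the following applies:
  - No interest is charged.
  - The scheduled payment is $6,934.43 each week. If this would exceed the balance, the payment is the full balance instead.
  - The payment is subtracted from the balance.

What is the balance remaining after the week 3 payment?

$0.00

Week 1: $17,465.81 − $6,934.43 → $10,531.38
Week 2: $10,531.38 − $6,934.43 → $3,596.95
Week 3: $3,596.95 − $3,596.95 → $0.00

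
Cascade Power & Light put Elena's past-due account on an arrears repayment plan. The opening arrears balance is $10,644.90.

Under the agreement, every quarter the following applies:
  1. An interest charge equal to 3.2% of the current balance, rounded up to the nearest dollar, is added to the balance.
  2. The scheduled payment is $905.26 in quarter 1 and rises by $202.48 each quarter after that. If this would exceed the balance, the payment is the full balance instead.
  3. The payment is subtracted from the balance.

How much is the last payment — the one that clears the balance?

$1,868.00

Quarter 1: opening $10,644.90; interest $341.00 → $10,985.90; payment $905.26; balance $10,080.64
Quarter 2: opening $10,080.64; interest $323.00 → $10,403.64; payment $1,107.74; balance $9,295.90
Quarter 3: opening $9,295.90; interest $298.00 → $9,593.90; payment $1,310.22; balance $8,283.68
Quarter 4: opening $8,283.68; interest $266.00 → $8,549.68; payment $1,512.70; balance $7,036.98
Quarter 5: opening $7,036.98; interest $226.00 → $7,262.98; payment $1,715.18; balance $5,547.80
Quarter 6: opening $5,547.80; interest $178.00 → $5,725.80; payment $1,917.66; balance $3,808.14
Quarter 7: opening $3,808.14; interest $122.00 → $3,930.14; payment $2,120.14; balance $1,810.00
Quarter 8: opening $1,810.00; interest $58.00 → $1,868.00; payment $1,868.00; balance $0.00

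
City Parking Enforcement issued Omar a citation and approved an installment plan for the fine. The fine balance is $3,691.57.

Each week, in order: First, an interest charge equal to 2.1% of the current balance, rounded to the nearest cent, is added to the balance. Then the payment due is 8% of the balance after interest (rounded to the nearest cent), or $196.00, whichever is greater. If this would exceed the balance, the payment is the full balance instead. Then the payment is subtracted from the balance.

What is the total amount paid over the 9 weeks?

$2,155.04

Week 1: $3,691.57 +$77.52 interest = $3,769.09; pay $301.53 → $3,467.56
Week 2: $3,467.56 +$72.82 interest = $3,540.38; pay $283.23 → $3,257.15
Week 3: $3,257.15 +$68.40 interest = $3,325.55; pay $266.04 → $3,059.51
Week 4: $3,059.51 +$64.25 interest = $3,123.76; pay $249.90 → $2,873.86
Week 5: $2,873.86 +$60.35 interest = $2,934.21; pay $234.74 → $2,699.47
Week 6: $2,699.47 +$56.69 interest = $2,756.16; pay $220.49 → $2,535.67
Week 7: $2,535.67 +$53.25 interest = $2,588.92; pay $207.11 → $2,381.81
Week 8: $2,381.81 +$50.02 interest = $2,431.83; pay $196.00 → $2,235.83
Week 9: $2,235.83 +$46.95 interest = $2,282.78; pay $196.00 → $2,086.78
Total paid: $2,155.04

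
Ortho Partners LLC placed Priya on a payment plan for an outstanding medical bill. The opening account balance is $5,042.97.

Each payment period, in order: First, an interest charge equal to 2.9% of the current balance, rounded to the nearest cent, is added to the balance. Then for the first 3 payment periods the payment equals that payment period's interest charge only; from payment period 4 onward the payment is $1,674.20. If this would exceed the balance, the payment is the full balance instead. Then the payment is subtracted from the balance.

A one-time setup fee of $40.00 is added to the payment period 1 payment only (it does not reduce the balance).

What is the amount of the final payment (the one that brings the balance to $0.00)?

Payment period 1: $5,042.97 +$146.25 interest = $5,189.22; pay $146.25 (+ $40.00 fee) → $5,042.97
Payment period 2: $5,042.97 +$146.25 interest = $5,189.22; pay $146.25 → $5,042.97
Payment period 3: $5,042.97 +$146.25 interest = $5,189.22; pay $146.25 → $5,042.97
Payment period 4: $5,042.97 +$146.25 interest = $5,189.22; pay $1,674.20 → $3,515.02
Payment period 5: $3,515.02 +$101.94 interest = $3,616.96; pay $1,674.20 → $1,942.76
Payment period 6: $1,942.76 +$56.34 interest = $1,999.10; pay $1,674.20 → $324.90
Payment period 7: $324.90 +$9.42 interest = $334.32; pay $334.32 → $0.00

$334.32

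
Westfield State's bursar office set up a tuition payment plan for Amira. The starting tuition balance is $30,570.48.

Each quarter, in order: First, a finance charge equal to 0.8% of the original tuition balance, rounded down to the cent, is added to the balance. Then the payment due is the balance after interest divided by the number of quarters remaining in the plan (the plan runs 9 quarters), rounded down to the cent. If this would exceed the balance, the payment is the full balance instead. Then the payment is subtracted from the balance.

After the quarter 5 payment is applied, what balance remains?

$14,316.30

Quarter 1: opening $30,570.48; interest $244.56 → $30,815.04; payment $3,423.89; balance $27,391.15
Quarter 2: opening $27,391.15; interest $244.56 → $27,635.71; payment $3,454.46; balance $24,181.25
Quarter 3: opening $24,181.25; interest $244.56 → $24,425.81; payment $3,489.40; balance $20,936.41
Quarter 4: opening $20,936.41; interest $244.56 → $21,180.97; payment $3,530.16; balance $17,650.81
Quarter 5: opening $17,650.81; interest $244.56 → $17,895.37; payment $3,579.07; balance $14,316.30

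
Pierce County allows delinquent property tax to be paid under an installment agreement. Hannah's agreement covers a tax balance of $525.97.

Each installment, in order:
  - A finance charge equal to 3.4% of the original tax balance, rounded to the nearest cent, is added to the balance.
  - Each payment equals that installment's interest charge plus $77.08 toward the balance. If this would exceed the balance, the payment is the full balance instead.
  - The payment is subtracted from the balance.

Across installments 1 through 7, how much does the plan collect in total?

Installment 1: opening $525.97; interest $17.88 → $543.85; payment $94.96; balance $448.89
Installment 2: opening $448.89; interest $17.88 → $466.77; payment $94.96; balance $371.81
Installment 3: opening $371.81; interest $17.88 → $389.69; payment $94.96; balance $294.73
Installment 4: opening $294.73; interest $17.88 → $312.61; payment $94.96; balance $217.65
Installment 5: opening $217.65; interest $17.88 → $235.53; payment $94.96; balance $140.57
Installment 6: opening $140.57; interest $17.88 → $158.45; payment $94.96; balance $63.49
Installment 7: opening $63.49; interest $17.88 → $81.37; payment $81.37; balance $0.00
Total paid: $651.13

$651.13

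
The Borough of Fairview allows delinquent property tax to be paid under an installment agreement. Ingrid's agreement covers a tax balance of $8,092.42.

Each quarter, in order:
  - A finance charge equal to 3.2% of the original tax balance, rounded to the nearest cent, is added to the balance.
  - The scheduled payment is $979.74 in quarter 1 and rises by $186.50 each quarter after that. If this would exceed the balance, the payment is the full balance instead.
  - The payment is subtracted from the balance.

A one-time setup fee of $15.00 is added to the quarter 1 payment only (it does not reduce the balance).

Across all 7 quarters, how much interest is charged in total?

$1,812.72

Quarter 1: opening $8,092.42; interest $258.96 → $8,351.38; payment $979.74 (+ $15.00 fee); balance $7,371.64
Quarter 2: opening $7,371.64; interest $258.96 → $7,630.60; payment $1,166.24; balance $6,464.36
Quarter 3: opening $6,464.36; interest $258.96 → $6,723.32; payment $1,352.74; balance $5,370.58
Quarter 4: opening $5,370.58; interest $258.96 → $5,629.54; payment $1,539.24; balance $4,090.30
Quarter 5: opening $4,090.30; interest $258.96 → $4,349.26; payment $1,725.74; balance $2,623.52
Quarter 6: opening $2,623.52; interest $258.96 → $2,882.48; payment $1,912.24; balance $970.24
Quarter 7: opening $970.24; interest $258.96 → $1,229.20; payment $1,229.20; balance $0.00
Total interest: $258.96 + $258.96 + $258.96 + $258.96 + $258.96 + $258.96 + $258.96 = $1,812.72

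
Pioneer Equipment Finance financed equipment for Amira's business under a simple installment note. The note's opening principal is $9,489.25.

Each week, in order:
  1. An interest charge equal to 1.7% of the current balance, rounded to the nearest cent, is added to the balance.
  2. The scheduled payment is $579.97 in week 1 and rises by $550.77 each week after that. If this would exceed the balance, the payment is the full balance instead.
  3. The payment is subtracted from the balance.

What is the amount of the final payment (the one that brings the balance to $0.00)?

$1,750.73

# | Opening | Interest | Payment | End bal
1 | $9,489.25 | $161.32 | $579.97 | $9,070.60
2 | $9,070.60 | $154.20 | $1,130.74 | $8,094.06
3 | $8,094.06 | $137.60 | $1,681.51 | $6,550.15
4 | $6,550.15 | $111.35 | $2,232.28 | $4,429.22
5 | $4,429.22 | $75.30 | $2,783.05 | $1,721.47
6 | $1,721.47 | $29.26 | $1,750.73 | $0.00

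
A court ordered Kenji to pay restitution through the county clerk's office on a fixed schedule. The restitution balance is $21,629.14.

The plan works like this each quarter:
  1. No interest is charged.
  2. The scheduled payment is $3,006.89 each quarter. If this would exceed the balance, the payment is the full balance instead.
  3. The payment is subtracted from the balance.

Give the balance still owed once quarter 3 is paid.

$12,608.47

Quarter 1: $21,629.14 − $3,006.89 → $18,622.25
Quarter 2: $18,622.25 − $3,006.89 → $15,615.36
Quarter 3: $15,615.36 − $3,006.89 → $12,608.47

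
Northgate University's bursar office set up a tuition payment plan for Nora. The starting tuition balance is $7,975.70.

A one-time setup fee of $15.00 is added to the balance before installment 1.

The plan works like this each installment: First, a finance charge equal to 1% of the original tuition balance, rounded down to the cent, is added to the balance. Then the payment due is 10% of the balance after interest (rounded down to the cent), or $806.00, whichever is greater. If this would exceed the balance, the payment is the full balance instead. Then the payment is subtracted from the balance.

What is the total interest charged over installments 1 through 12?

# | Opening | Interest | Payment | End bal
1 | $7,990.70 | $79.75 | $807.04 | $7,263.41
2 | $7,263.41 | $79.75 | $806.00 | $6,537.16
3 | $6,537.16 | $79.75 | $806.00 | $5,810.91
4 | $5,810.91 | $79.75 | $806.00 | $5,084.66
5 | $5,084.66 | $79.75 | $806.00 | $4,358.41
6 | $4,358.41 | $79.75 | $806.00 | $3,632.16
7 | $3,632.16 | $79.75 | $806.00 | $2,905.91
8 | $2,905.91 | $79.75 | $806.00 | $2,179.66
9 | $2,179.66 | $79.75 | $806.00 | $1,453.41
10 | $1,453.41 | $79.75 | $806.00 | $727.16
11 | $727.16 | $79.75 | $806.00 | $0.91
12 | $0.91 | $79.75 | $80.66 | $0.00
Total interest: $79.75 + $79.75 + $79.75 + $79.75 + $79.75 + $79.75 + $79.75 + $79.75 + $79.75 + $79.75 + $79.75 + $79.75 = $957.00

$957.00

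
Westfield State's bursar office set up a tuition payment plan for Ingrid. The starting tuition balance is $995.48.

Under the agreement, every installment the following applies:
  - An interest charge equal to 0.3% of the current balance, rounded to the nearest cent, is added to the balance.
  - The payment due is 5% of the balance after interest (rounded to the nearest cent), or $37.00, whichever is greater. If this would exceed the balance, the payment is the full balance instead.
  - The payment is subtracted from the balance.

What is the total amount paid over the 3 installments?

# | Opening | Interest | Payment | End bal
1 | $995.48 | $2.99 | $49.92 | $948.55
2 | $948.55 | $2.85 | $47.57 | $903.83
3 | $903.83 | $2.71 | $45.33 | $861.21
Total paid: $142.82

$142.82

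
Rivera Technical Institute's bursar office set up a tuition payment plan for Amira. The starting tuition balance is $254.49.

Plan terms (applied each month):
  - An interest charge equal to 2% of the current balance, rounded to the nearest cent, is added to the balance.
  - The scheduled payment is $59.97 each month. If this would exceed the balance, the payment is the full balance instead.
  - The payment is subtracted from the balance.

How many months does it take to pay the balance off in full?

Month 1: $254.49 +$5.09 interest = $259.58; pay $59.97 → $199.61
Month 2: $199.61 +$3.99 interest = $203.60; pay $59.97 → $143.63
Month 3: $143.63 +$2.87 interest = $146.50; pay $59.97 → $86.53
Month 4: $86.53 +$1.73 interest = $88.26; pay $59.97 → $28.29
Month 5: $28.29 +$0.57 interest = $28.86; pay $28.86 → $0.00
Balance reaches $0.00 in month 5.

5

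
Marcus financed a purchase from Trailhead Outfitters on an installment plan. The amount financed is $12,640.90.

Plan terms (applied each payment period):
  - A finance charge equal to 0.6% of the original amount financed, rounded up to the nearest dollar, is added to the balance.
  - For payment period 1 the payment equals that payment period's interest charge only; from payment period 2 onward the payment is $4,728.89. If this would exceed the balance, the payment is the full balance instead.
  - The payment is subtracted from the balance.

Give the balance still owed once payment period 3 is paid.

$3,335.12

# | Opening | Interest | Payment | End bal
1 | $12,640.90 | $76.00 | $76.00 | $12,640.90
2 | $12,640.90 | $76.00 | $4,728.89 | $7,988.01
3 | $7,988.01 | $76.00 | $4,728.89 | $3,335.12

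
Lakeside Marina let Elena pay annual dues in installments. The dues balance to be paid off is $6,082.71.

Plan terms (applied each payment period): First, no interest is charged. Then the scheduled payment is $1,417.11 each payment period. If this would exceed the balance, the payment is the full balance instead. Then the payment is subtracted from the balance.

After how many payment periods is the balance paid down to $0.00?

5

Payment period 1: $6,082.71 − $1,417.11 → $4,665.60
Payment period 2: $4,665.60 − $1,417.11 → $3,248.49
Payment period 3: $3,248.49 − $1,417.11 → $1,831.38
Payment period 4: $1,831.38 − $1,417.11 → $414.27
Payment period 5: $414.27 − $414.27 → $0.00
Balance reaches $0.00 in payment period 5.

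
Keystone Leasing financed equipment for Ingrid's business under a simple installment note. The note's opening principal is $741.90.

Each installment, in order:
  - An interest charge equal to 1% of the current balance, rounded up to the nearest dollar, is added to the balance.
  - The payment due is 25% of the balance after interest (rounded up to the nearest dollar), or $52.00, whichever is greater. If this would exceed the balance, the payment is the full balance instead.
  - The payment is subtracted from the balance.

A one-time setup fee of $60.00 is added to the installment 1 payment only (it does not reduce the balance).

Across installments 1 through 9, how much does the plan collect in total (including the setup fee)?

Installment 1: opening $741.90; interest $8.00 → $749.90; payment $188.00 (+ $60.00 fee); balance $561.90
Installment 2: opening $561.90; interest $6.00 → $567.90; payment $142.00; balance $425.90
Installment 3: opening $425.90; interest $5.00 → $430.90; payment $108.00; balance $322.90
Installment 4: opening $322.90; interest $4.00 → $326.90; payment $82.00; balance $244.90
Installment 5: opening $244.90; interest $3.00 → $247.90; payment $62.00; balance $185.90
Installment 6: opening $185.90; interest $2.00 → $187.90; payment $52.00; balance $135.90
Installment 7: opening $135.90; interest $2.00 → $137.90; payment $52.00; balance $85.90
Installment 8: opening $85.90; interest $1.00 → $86.90; payment $52.00; balance $34.90
Installment 9: opening $34.90; interest $1.00 → $35.90; payment $35.90; balance $0.00
Total paid: $833.90

$833.90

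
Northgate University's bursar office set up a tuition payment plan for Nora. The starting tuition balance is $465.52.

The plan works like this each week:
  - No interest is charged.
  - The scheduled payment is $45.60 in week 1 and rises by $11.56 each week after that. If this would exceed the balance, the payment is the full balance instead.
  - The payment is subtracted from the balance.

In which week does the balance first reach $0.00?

7

# | Opening | Payment | End bal
1 | $465.52 | $45.60 | $419.92
2 | $419.92 | $57.16 | $362.76
3 | $362.76 | $68.72 | $294.04
4 | $294.04 | $80.28 | $213.76
5 | $213.76 | $91.84 | $121.92
6 | $121.92 | $103.40 | $18.52
7 | $18.52 | $18.52 | $0.00
Balance reaches $0.00 in week 7.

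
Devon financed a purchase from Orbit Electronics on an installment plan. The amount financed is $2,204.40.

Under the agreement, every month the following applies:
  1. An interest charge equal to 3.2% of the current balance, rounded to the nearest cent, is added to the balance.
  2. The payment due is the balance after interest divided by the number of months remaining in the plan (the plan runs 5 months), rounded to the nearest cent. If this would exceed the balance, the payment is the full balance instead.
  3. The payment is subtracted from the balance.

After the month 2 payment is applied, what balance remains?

$1,408.64

Month 1: $2,204.40 +$70.54 interest = $2,274.94; pay $454.99 → $1,819.95
Month 2: $1,819.95 +$58.24 interest = $1,878.19; pay $469.55 → $1,408.64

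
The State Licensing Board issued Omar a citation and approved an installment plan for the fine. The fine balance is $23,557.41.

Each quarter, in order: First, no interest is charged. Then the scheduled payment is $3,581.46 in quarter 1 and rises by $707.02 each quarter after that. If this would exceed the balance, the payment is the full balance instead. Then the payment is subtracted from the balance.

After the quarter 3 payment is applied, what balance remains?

$10,691.97

# | Opening | Payment | End bal
1 | $23,557.41 | $3,581.46 | $19,975.95
2 | $19,975.95 | $4,288.48 | $15,687.47
3 | $15,687.47 | $4,995.50 | $10,691.97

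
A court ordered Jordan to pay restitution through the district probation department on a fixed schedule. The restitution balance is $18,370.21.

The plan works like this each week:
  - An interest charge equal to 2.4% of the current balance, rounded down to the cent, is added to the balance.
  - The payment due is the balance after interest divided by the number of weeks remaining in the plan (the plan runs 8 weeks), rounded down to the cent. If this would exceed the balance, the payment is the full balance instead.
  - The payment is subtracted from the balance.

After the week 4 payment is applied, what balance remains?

Week 1: opening $18,370.21; interest $440.88 → $18,811.09; payment $2,351.38; balance $16,459.71
Week 2: opening $16,459.71; interest $395.03 → $16,854.74; payment $2,407.82; balance $14,446.92
Week 3: opening $14,446.92; interest $346.72 → $14,793.64; payment $2,465.60; balance $12,328.04
Week 4: opening $12,328.04; interest $295.87 → $12,623.91; payment $2,524.78; balance $10,099.13

$10,099.13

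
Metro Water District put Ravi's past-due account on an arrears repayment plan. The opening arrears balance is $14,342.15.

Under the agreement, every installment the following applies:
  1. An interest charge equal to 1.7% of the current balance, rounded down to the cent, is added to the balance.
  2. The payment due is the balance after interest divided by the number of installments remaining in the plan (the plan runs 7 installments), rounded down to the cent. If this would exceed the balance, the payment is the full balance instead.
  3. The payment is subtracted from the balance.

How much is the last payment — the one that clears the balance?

$2,305.48

Installment 1: opening $14,342.15; interest $243.81 → $14,585.96; payment $2,083.70; balance $12,502.26
Installment 2: opening $12,502.26; interest $212.53 → $12,714.79; payment $2,119.13; balance $10,595.66
Installment 3: opening $10,595.66; interest $180.12 → $10,775.78; payment $2,155.15; balance $8,620.63
Installment 4: opening $8,620.63; interest $146.55 → $8,767.18; payment $2,191.79; balance $6,575.39
Installment 5: opening $6,575.39; interest $111.78 → $6,687.17; payment $2,229.05; balance $4,458.12
Installment 6: opening $4,458.12; interest $75.78 → $4,533.90; payment $2,266.95; balance $2,266.95
Installment 7: opening $2,266.95; interest $38.53 → $2,305.48; payment $2,305.48; balance $0.00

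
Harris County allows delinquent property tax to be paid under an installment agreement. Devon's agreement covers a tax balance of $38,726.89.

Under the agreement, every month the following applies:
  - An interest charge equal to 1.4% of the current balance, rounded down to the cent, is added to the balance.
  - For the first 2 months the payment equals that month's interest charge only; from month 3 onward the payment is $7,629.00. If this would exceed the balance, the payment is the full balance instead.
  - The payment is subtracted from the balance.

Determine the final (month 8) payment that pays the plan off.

$2,318.62

Month 1: opening $38,726.89; interest $542.17 → $39,269.06; payment $542.17; balance $38,726.89
Month 2: opening $38,726.89; interest $542.17 → $39,269.06; payment $542.17; balance $38,726.89
Month 3: opening $38,726.89; interest $542.17 → $39,269.06; payment $7,629.00; balance $31,640.06
Month 4: opening $31,640.06; interest $442.96 → $32,083.02; payment $7,629.00; balance $24,454.02
Month 5: opening $24,454.02; interest $342.35 → $24,796.37; payment $7,629.00; balance $17,167.37
Month 6: opening $17,167.37; interest $240.34 → $17,407.71; payment $7,629.00; balance $9,778.71
Month 7: opening $9,778.71; interest $136.90 → $9,915.61; payment $7,629.00; balance $2,286.61
Month 8: opening $2,286.61; interest $32.01 → $2,318.62; payment $2,318.62; balance $0.00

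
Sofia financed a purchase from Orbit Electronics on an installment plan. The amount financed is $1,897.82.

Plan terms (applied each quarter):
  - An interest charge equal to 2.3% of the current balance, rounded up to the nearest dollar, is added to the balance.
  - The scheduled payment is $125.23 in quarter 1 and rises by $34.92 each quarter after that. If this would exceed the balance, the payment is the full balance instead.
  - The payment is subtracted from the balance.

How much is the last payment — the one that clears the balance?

# | Opening | Interest | Payment | End bal
1 | $1,897.82 | $44.00 | $125.23 | $1,816.59
2 | $1,816.59 | $42.00 | $160.15 | $1,698.44
3 | $1,698.44 | $40.00 | $195.07 | $1,543.37
4 | $1,543.37 | $36.00 | $229.99 | $1,349.38
5 | $1,349.38 | $32.00 | $264.91 | $1,116.47
6 | $1,116.47 | $26.00 | $299.83 | $842.64
7 | $842.64 | $20.00 | $334.75 | $527.89
8 | $527.89 | $13.00 | $369.67 | $171.22
9 | $171.22 | $4.00 | $175.22 | $0.00

$175.22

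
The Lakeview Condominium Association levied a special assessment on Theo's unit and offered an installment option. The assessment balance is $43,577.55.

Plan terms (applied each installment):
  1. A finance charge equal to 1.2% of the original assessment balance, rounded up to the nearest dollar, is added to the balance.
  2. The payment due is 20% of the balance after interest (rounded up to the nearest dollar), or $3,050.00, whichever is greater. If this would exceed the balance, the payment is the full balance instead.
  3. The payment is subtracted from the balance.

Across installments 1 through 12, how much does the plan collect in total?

Installment 1: opening $43,577.55; interest $523.00 → $44,100.55; payment $8,821.00; balance $35,279.55
Installment 2: opening $35,279.55; interest $523.00 → $35,802.55; payment $7,161.00; balance $28,641.55
Installment 3: opening $28,641.55; interest $523.00 → $29,164.55; payment $5,833.00; balance $23,331.55
Installment 4: opening $23,331.55; interest $523.00 → $23,854.55; payment $4,771.00; balance $19,083.55
Installment 5: opening $19,083.55; interest $523.00 → $19,606.55; payment $3,922.00; balance $15,684.55
Installment 6: opening $15,684.55; interest $523.00 → $16,207.55; payment $3,242.00; balance $12,965.55
Installment 7: opening $12,965.55; interest $523.00 → $13,488.55; payment $3,050.00; balance $10,438.55
Installment 8: opening $10,438.55; interest $523.00 → $10,961.55; payment $3,050.00; balance $7,911.55
Installment 9: opening $7,911.55; interest $523.00 → $8,434.55; payment $3,050.00; balance $5,384.55
Installment 10: opening $5,384.55; interest $523.00 → $5,907.55; payment $3,050.00; balance $2,857.55
Installment 11: opening $2,857.55; interest $523.00 → $3,380.55; payment $3,050.00; balance $330.55
Installment 12: opening $330.55; interest $523.00 → $853.55; payment $853.55; balance $0.00
Total paid: $49,853.55

$49,853.55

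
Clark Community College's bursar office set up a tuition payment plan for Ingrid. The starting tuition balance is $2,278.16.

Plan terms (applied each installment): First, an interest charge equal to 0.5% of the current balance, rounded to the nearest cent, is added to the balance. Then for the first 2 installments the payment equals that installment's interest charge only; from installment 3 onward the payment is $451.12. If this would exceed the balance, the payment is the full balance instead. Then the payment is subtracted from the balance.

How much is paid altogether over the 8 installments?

$2,336.08

Installment 1: $2,278.16 +$11.39 interest = $2,289.55; pay $11.39 → $2,278.16
Installment 2: $2,278.16 +$11.39 interest = $2,289.55; pay $11.39 → $2,278.16
Installment 3: $2,278.16 +$11.39 interest = $2,289.55; pay $451.12 → $1,838.43
Installment 4: $1,838.43 +$9.19 interest = $1,847.62; pay $451.12 → $1,396.50
Installment 5: $1,396.50 +$6.98 interest = $1,403.48; pay $451.12 → $952.36
Installment 6: $952.36 +$4.76 interest = $957.12; pay $451.12 → $506.00
Installment 7: $506.00 +$2.53 interest = $508.53; pay $451.12 → $57.41
Installment 8: $57.41 +$0.29 interest = $57.70; pay $57.70 → $0.00
Total paid: $2,336.08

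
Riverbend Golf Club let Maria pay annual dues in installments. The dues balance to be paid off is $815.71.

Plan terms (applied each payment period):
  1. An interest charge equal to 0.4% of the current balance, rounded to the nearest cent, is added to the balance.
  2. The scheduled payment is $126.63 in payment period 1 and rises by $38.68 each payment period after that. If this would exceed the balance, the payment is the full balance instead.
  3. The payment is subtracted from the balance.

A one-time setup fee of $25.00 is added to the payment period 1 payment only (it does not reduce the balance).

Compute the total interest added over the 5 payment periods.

Payment period 1: opening $815.71; interest $3.26 → $818.97; payment $126.63 (+ $25.00 fee); balance $692.34
Payment period 2: opening $692.34; interest $2.77 → $695.11; payment $165.31; balance $529.80
Payment period 3: opening $529.80; interest $2.12 → $531.92; payment $203.99; balance $327.93
Payment period 4: opening $327.93; interest $1.31 → $329.24; payment $242.67; balance $86.57
Payment period 5: opening $86.57; interest $0.35 → $86.92; payment $86.92; balance $0.00
Total interest: $3.26 + $2.77 + $2.12 + $1.31 + $0.35 = $9.81

$9.81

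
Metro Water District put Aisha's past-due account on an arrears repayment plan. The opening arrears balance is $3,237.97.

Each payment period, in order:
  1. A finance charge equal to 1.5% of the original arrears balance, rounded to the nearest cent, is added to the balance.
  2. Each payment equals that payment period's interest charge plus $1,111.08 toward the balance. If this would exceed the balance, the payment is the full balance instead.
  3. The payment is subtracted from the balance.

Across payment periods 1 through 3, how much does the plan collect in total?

$3,383.68

Payment period 1: opening $3,237.97; interest $48.57 → $3,286.54; payment $1,159.65; balance $2,126.89
Payment period 2: opening $2,126.89; interest $48.57 → $2,175.46; payment $1,159.65; balance $1,015.81
Payment period 3: opening $1,015.81; interest $48.57 → $1,064.38; payment $1,064.38; balance $0.00
Total paid: $3,383.68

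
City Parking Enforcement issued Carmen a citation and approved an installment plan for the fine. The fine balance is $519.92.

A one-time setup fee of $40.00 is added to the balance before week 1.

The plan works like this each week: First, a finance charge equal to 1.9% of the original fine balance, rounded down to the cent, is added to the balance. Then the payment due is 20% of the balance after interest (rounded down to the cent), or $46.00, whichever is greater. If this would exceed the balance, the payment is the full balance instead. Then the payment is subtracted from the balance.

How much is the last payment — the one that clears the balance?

Week 1: $559.92 +$9.87 interest = $569.79; pay $113.95 → $455.84
Week 2: $455.84 +$9.87 interest = $465.71; pay $93.14 → $372.57
Week 3: $372.57 +$9.87 interest = $382.44; pay $76.48 → $305.96
Week 4: $305.96 +$9.87 interest = $315.83; pay $63.16 → $252.67
Week 5: $252.67 +$9.87 interest = $262.54; pay $52.50 → $210.04
Week 6: $210.04 +$9.87 interest = $219.91; pay $46.00 → $173.91
Week 7: $173.91 +$9.87 interest = $183.78; pay $46.00 → $137.78
Week 8: $137.78 +$9.87 interest = $147.65; pay $46.00 → $101.65
Week 9: $101.65 +$9.87 interest = $111.52; pay $46.00 → $65.52
Week 10: $65.52 +$9.87 interest = $75.39; pay $46.00 → $29.39
Week 11: $29.39 +$9.87 interest = $39.26; pay $39.26 → $0.00

$39.26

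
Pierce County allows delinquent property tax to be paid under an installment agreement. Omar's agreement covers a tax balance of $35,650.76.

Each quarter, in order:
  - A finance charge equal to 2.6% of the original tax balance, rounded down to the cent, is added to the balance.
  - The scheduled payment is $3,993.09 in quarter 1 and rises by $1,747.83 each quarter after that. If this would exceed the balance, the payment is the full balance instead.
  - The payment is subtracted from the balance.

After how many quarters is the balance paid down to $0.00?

6

Quarter 1: $35,650.76 +$926.91 interest = $36,577.67; pay $3,993.09 → $32,584.58
Quarter 2: $32,584.58 +$926.91 interest = $33,511.49; pay $5,740.92 → $27,770.57
Quarter 3: $27,770.57 +$926.91 interest = $28,697.48; pay $7,488.75 → $21,208.73
Quarter 4: $21,208.73 +$926.91 interest = $22,135.64; pay $9,236.58 → $12,899.06
Quarter 5: $12,899.06 +$926.91 interest = $13,825.97; pay $10,984.41 → $2,841.56
Quarter 6: $2,841.56 +$926.91 interest = $3,768.47; pay $3,768.47 → $0.00
Balance reaches $0.00 in quarter 6.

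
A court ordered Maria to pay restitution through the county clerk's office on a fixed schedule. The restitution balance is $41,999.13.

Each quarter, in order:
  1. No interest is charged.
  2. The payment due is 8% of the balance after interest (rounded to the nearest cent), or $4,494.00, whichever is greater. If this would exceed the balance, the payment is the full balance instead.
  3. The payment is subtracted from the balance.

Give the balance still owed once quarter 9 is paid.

Quarter 1: $41,999.13 − $4,494.00 → $37,505.13
Quarter 2: $37,505.13 − $4,494.00 → $33,011.13
Quarter 3: $33,011.13 − $4,494.00 → $28,517.13
Quarter 4: $28,517.13 − $4,494.00 → $24,023.13
Quarter 5: $24,023.13 − $4,494.00 → $19,529.13
Quarter 6: $19,529.13 − $4,494.00 → $15,035.13
Quarter 7: $15,035.13 − $4,494.00 → $10,541.13
Quarter 8: $10,541.13 − $4,494.00 → $6,047.13
Quarter 9: $6,047.13 − $4,494.00 → $1,553.13

$1,553.13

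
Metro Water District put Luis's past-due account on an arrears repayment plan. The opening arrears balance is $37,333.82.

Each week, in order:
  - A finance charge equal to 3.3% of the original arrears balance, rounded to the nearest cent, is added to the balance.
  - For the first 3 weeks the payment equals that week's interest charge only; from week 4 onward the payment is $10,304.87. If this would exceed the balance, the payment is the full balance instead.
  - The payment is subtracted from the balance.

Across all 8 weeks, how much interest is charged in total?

$9,856.16

Week 1: $37,333.82 +$1,232.02 interest = $38,565.84; pay $1,232.02 → $37,333.82
Week 2: $37,333.82 +$1,232.02 interest = $38,565.84; pay $1,232.02 → $37,333.82
Week 3: $37,333.82 +$1,232.02 interest = $38,565.84; pay $1,232.02 → $37,333.82
Week 4: $37,333.82 +$1,232.02 interest = $38,565.84; pay $10,304.87 → $28,260.97
Week 5: $28,260.97 +$1,232.02 interest = $29,492.99; pay $10,304.87 → $19,188.12
Week 6: $19,188.12 +$1,232.02 interest = $20,420.14; pay $10,304.87 → $10,115.27
Week 7: $10,115.27 +$1,232.02 interest = $11,347.29; pay $10,304.87 → $1,042.42
Week 8: $1,042.42 +$1,232.02 interest = $2,274.44; pay $2,274.44 → $0.00
Total interest: $1,232.02 + $1,232.02 + $1,232.02 + $1,232.02 + $1,232.02 + $1,232.02 + $1,232.02 + $1,232.02 = $9,856.16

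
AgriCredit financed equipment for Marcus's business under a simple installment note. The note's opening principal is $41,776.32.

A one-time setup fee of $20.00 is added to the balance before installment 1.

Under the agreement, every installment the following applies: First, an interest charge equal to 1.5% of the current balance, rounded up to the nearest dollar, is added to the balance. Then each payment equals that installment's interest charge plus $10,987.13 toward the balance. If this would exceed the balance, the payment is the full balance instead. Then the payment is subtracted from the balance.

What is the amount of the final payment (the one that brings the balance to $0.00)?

$8,967.93

Installment 1: opening $41,796.32; interest $627.00 → $42,423.32; payment $11,614.13; balance $30,809.19
Installment 2: opening $30,809.19; interest $463.00 → $31,272.19; payment $11,450.13; balance $19,822.06
Installment 3: opening $19,822.06; interest $298.00 → $20,120.06; payment $11,285.13; balance $8,834.93
Installment 4: opening $8,834.93; interest $133.00 → $8,967.93; payment $8,967.93; balance $0.00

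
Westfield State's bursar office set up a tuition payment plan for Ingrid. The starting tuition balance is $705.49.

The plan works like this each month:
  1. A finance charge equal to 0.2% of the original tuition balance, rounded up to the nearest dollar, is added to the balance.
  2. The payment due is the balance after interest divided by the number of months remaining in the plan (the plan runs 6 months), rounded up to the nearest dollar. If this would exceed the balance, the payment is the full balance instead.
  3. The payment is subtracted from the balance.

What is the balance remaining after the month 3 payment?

# | Opening | Interest | Payment | End bal
1 | $705.49 | $2.00 | $118.00 | $589.49
2 | $589.49 | $2.00 | $119.00 | $472.49
3 | $472.49 | $2.00 | $119.00 | $355.49

$355.49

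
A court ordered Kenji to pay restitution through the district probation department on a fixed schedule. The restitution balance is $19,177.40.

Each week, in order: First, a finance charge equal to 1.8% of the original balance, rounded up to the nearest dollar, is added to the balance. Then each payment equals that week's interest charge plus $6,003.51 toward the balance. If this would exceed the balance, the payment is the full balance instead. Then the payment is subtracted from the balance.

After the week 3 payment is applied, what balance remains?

# | Opening | Interest | Payment | End bal
1 | $19,177.40 | $346.00 | $6,349.51 | $13,173.89
2 | $13,173.89 | $346.00 | $6,349.51 | $7,170.38
3 | $7,170.38 | $346.00 | $6,349.51 | $1,166.87

$1,166.87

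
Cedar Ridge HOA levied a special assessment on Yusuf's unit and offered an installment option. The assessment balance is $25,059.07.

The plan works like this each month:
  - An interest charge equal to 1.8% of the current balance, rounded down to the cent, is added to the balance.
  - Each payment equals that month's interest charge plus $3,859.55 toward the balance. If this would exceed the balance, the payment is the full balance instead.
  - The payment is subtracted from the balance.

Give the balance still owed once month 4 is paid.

$9,620.87

Month 1: $25,059.07 +$451.06 interest = $25,510.13; pay $4,310.61 → $21,199.52
Month 2: $21,199.52 +$381.59 interest = $21,581.11; pay $4,241.14 → $17,339.97
Month 3: $17,339.97 +$312.11 interest = $17,652.08; pay $4,171.66 → $13,480.42
Month 4: $13,480.42 +$242.64 interest = $13,723.06; pay $4,102.19 → $9,620.87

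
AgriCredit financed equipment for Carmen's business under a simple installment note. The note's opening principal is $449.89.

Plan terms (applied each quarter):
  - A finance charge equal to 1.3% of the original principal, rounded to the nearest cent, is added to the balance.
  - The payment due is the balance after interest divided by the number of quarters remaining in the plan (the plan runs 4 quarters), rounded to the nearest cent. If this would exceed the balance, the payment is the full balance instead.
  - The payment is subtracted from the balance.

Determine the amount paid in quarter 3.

Quarter 1: opening $449.89; interest $5.85 → $455.74; payment $113.94; balance $341.80
Quarter 2: opening $341.80; interest $5.85 → $347.65; payment $115.88; balance $231.77
Quarter 3: opening $231.77; interest $5.85 → $237.62; payment $118.81; balance $118.81

$118.81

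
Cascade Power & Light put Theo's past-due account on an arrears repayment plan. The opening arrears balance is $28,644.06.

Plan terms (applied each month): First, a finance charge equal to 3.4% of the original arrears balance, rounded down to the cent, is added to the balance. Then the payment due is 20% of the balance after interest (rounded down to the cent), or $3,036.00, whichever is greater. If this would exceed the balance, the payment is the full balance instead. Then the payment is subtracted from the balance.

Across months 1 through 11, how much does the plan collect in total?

Month 1: $28,644.06 +$973.89 interest = $29,617.95; pay $5,923.59 → $23,694.36
Month 2: $23,694.36 +$973.89 interest = $24,668.25; pay $4,933.65 → $19,734.60
Month 3: $19,734.60 +$973.89 interest = $20,708.49; pay $4,141.69 → $16,566.80
Month 4: $16,566.80 +$973.89 interest = $17,540.69; pay $3,508.13 → $14,032.56
Month 5: $14,032.56 +$973.89 interest = $15,006.45; pay $3,036.00 → $11,970.45
Month 6: $11,970.45 +$973.89 interest = $12,944.34; pay $3,036.00 → $9,908.34
Month 7: $9,908.34 +$973.89 interest = $10,882.23; pay $3,036.00 → $7,846.23
Month 8: $7,846.23 +$973.89 interest = $8,820.12; pay $3,036.00 → $5,784.12
Month 9: $5,784.12 +$973.89 interest = $6,758.01; pay $3,036.00 → $3,722.01
Month 10: $3,722.01 +$973.89 interest = $4,695.90; pay $3,036.00 → $1,659.90
Month 11: $1,659.90 +$973.89 interest = $2,633.79; pay $2,633.79 → $0.00
Total paid: $39,356.85

$39,356.85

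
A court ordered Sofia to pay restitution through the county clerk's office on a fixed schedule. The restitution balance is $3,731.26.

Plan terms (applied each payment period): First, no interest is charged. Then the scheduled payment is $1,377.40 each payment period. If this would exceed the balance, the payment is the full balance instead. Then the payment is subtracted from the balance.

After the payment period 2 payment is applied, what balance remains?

$976.46

Payment period 1: opening $3,731.26; payment $1,377.40; balance $2,353.86
Payment period 2: opening $2,353.86; payment $1,377.40; balance $976.46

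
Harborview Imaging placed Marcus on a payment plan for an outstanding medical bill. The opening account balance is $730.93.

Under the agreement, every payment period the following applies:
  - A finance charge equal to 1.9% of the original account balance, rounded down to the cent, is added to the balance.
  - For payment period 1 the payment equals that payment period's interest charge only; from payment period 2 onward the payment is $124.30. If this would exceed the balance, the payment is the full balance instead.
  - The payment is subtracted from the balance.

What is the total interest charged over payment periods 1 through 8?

Payment period 1: opening $730.93; interest $13.88 → $744.81; payment $13.88; balance $730.93
Payment period 2: opening $730.93; interest $13.88 → $744.81; payment $124.30; balance $620.51
Payment period 3: opening $620.51; interest $13.88 → $634.39; payment $124.30; balance $510.09
Payment period 4: opening $510.09; interest $13.88 → $523.97; payment $124.30; balance $399.67
Payment period 5: opening $399.67; interest $13.88 → $413.55; payment $124.30; balance $289.25
Payment period 6: opening $289.25; interest $13.88 → $303.13; payment $124.30; balance $178.83
Payment period 7: opening $178.83; interest $13.88 → $192.71; payment $124.30; balance $68.41
Payment period 8: opening $68.41; interest $13.88 → $82.29; payment $82.29; balance $0.00
Total interest: $13.88 + $13.88 + $13.88 + $13.88 + $13.88 + $13.88 + $13.88 + $13.88 = $111.04

$111.04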